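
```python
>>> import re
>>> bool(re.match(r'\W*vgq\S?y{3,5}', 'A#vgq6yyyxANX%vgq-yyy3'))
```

`re.match` won't scan ahead — the pattern has to work from the very first character.
Here position 0 doesn't satisfy it, so the call returns None, and `bool(None)` is False.

False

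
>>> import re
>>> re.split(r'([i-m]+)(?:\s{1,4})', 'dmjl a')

Pattern: one or more of a character in [i-m] (captured); then 1 to 4 of whitespace (non-capturing group).
`re.split` interleaves the captured-group text with the surrounding fragments.

['d', 'mjl', 'a']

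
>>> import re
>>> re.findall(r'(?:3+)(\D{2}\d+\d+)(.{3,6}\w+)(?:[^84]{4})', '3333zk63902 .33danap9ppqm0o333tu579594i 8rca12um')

[('zk63902', ' .33danap9ppqm0o333tu5')]

Pattern: one or more of a literal '3' (non-capturing group); then exactly 2 of a non-digit, then one or more of a digit, then one or more of a digit (captured); then 3 to 6 of any character, then one or more of a word character (captured); then exactly 4 of any character except [84] (non-capturing group).
Walking the string: at [0:37] match '3333zk63902 .33danap9ppqm0o333tu57959', groups = ('zk63902', ' .33danap9ppqm0o333tu5').
With 2 capturing groups, `findall` returns a 2-tuple per match.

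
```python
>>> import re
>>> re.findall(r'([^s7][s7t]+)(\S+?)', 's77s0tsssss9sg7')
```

A non-greedy quantifier consumes as few characters as it can — just enough that the remainder of the pattern still matches from where it stops; whatever follows it matches normally.
2 groups means the one result is a tuple of 2 captured strings — 1 here.

[('0tsssss', '9')]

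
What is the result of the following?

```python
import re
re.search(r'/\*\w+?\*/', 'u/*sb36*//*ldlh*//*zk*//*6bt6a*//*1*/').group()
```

`re.search` tries every starting position until one works.
The match spans [1:9] → '/*sb36*/'.

'/*sb36*/'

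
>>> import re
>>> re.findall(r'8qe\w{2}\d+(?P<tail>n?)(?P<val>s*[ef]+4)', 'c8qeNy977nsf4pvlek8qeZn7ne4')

[('n', 'sf4'), ('n', 'e4')]

This matches the literal '8qe', then exactly 2 of a word character; then one or more of a digit; then optionally a literal 'n' (captured as 'tail'); then zero or more of a literal 's', then one or more of one of [ef], then the literal '4' (captured as 'val').
Multiple groups make `findall` return tuples — one 2-tuple for each match.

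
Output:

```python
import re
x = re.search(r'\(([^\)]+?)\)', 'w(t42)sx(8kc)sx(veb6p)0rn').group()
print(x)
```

(t42)

`search` walks the string left to right and returns the first match it finds.
The match spans [1:6] → '(t42)'.
Captured: group 1 = 't42'.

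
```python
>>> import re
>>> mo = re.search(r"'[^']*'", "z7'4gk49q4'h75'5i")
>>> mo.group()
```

The match spans [2:11] → "'4gk49q4'".

"'4gk49q4'"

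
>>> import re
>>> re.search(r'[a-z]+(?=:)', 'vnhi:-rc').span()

(0, 4)

The `(?=…)`/`(?<=…)` assertion just peeks at neighbouring text; it doesn't advance the match position.
The match spans [0:4] → 'vnhi'.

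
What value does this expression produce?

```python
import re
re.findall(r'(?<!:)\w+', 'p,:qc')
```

['p', 'c']

Because the assertion is negative and zero-width, positions next to the forbidden text are skipped.
`findall` yields the raw match text (2 of them) because the pattern has no groups.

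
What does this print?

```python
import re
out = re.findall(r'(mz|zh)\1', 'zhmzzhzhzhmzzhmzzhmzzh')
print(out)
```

['zh']

A backreference is literal: `\1` must see the identical characters the first group matched.
Because there's exactly one group, `findall` drops the full match and keeps group 1 from the one hit.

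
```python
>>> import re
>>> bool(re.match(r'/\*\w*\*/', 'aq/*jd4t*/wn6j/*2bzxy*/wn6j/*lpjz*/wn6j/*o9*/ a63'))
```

`re.match` only tries the pattern at the start of the string.
Here the string doesn't start with a match, so the call returns None, and `bool(None)` is False.

False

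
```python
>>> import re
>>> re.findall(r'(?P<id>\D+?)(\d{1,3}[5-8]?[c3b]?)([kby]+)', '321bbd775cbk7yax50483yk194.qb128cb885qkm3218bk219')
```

With 3 capturing groups, `findall` returns a 3-tuple per match.

[('bbd', '775c', 'bk'), ('yax', '50483', 'yk'), ('.qb', '128c', 'b'), ('qkm', '3218b', 'k')]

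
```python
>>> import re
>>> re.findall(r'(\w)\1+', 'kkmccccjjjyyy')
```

The backreference `\1` re-matches whatever the first group consumed, character for character.
One capturing group, so `findall` returns just the captured substring from each match — 4 in all.

['k', 'c', 'j', 'y']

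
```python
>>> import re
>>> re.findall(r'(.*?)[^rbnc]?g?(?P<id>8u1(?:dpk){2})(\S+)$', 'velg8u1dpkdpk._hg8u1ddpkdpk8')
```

[('ve', '8u1dpkdpk', '._hg8u1ddpkdpk8')]

The pattern matches zero or more of any character (lazy) (captured); then optionally any character except [rbnc], then optionally the literal 'g'; then the literal '8u1', then the literal 'dpk' repeated 2 times (captured as 'id'); then one or more of a non-whitespace character (captured); then anchored at the end.
A non-greedy quantifier consumes as few characters as it can — just enough that the remainder of the pattern still matches from where it stops; whatever follows it matches normally.
Matches: at [0:28] match 'velg8u1dpkdpk._hg8u1ddpkdpk8', groups = ('ve', '8u1dpkdpk', '._hg8u1ddpkdpk8').
Multiple groups make `findall` return tuples — one 3-tuple for the one match.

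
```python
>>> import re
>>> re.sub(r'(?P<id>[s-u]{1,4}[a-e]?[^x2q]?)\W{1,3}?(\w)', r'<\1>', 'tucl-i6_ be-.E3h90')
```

'<tucl>6_ be-.E3h90'

The pattern matches 1 to 4 of a character in [s-u], then optionally a character in [a-e], then optionally any character except [x2q] (captured as 'id'); then 1 to 3 of a non-word character (lazy); then a word character (captured).
The replacement refers to a captured group, so each match is rewritten using its own captured text.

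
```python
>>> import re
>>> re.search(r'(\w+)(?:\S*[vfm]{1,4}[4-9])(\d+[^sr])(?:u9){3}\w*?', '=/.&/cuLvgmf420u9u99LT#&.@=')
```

None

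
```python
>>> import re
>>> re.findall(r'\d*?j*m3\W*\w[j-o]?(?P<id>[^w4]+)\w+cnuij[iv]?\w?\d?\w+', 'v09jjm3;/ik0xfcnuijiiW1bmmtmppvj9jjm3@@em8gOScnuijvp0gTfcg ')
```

The pattern matches zero or more of a digit (lazy), then zero or more of a literal 'j', then the literal 'm3'; then zero or more of a non-word character, then a word character, then optionally a character in [j-o]; then one or more of any character except [w4] (captured as 'id'); then one or more of a word character, then the literal 'cn', then the literal 'uij'; then optionally one of [iv], then optionally a word character, then optionally a digit; then one or more of a word character.
Walking the string: at [1:58] match '09jjm3;/ik0xfcnuijiiW1bmmtmppvj9jjm3@@em8gOScnuijvp0gTfcg', group 1 = '0xfcnuijiiW1bmmtmppvj9jjm3@@em8gO'.
`findall` collects group 1 from the one match (1 total).

['0xfcnuijiiW1bmmtmppvj9jjm3@@em8gO']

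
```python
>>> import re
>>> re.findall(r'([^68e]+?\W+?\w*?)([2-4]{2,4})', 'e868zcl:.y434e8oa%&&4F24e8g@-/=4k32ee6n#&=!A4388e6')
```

Pattern: one or more of any character except [68e] (lazy), then one or more of a non-word character (lazy), then zero or more of a word character (lazy) (captured); then 2 to 4 of a character in [2-4] (captured).
2 groups means each result is a tuple of 2 captured strings — 4 here.

[('zcl:.y', '434'), ('oa%&&4F', '24'), ('g@-/=4k', '32'), ('n#&=!A', '43')]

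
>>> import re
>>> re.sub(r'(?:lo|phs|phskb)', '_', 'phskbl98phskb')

`|` is ordered: at each position the engine commits to the first alternative that works.
`sub` substitutes '_' at each match site.

'_kbl98_kb'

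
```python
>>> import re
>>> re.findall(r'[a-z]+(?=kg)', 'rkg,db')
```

['r']

Because the assertion is zero-width, the text it checks is not consumed and won't appear in the result.
Walking the string: at [0:1] → 'r'.
With no groups in the pattern, `findall` gives back each whole match — 1 here.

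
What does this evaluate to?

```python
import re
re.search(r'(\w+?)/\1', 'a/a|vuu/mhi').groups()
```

The match spans [0:3] → 'a/a'.
Captured: group 1 = 'a'.

('a',)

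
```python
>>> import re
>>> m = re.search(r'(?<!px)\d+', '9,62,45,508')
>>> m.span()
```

`(?!…)`/`(?<!…)` only lets a position through if the neighbouring text does NOT match; no characters are consumed.
The match spans [0:1] → '9'.

(0, 1)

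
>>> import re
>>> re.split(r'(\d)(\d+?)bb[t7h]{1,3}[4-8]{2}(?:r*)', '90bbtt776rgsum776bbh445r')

['', '9', '0', 'gsum', '7', '76', '5r']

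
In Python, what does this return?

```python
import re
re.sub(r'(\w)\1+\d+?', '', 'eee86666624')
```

The backreference `\1` re-matches whatever the first group consumed, character for character.
Matches: at [0:4] → 'eee8'; at [4:10] → '666662'.
Each match is replaced by ''.

'4'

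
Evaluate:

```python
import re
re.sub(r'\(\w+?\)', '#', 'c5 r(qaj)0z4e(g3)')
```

'c5 r#0z4e#'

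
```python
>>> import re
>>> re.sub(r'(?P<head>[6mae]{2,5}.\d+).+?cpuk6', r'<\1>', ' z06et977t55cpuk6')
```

The pattern matches 2 to 5 of one of [6mae], then any character, then one or more of a digit (captured as 'head'); then one or more of any character (lazy), then the literal 'cpu', then the literal 'k6'.
Matches: at [3:17] → '6et977t55cpuk6'.
`\1` in the replacement pulls in group 1's text for each match.

' z0<6et977>'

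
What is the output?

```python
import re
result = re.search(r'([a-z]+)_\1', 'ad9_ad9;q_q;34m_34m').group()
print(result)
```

`\1` has to match the exact text group 1 already captured.
`re.search` scans for the first position where the pattern succeeds.
The match spans [8:11] → 'q_q'.
Captured: group 1 = 'q'.

q_q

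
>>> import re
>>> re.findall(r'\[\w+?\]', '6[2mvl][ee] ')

No capturing groups, so `findall` returns the 2 full match strings.

['[2mvl]', '[ee]']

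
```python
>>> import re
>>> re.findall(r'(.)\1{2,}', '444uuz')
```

A backreference is literal: `\1` must see the identical characters the first group matched.
With a single group, `findall` returns only what that group captured — 1 item.

['4']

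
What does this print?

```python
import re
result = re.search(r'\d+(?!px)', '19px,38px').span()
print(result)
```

(0, 1)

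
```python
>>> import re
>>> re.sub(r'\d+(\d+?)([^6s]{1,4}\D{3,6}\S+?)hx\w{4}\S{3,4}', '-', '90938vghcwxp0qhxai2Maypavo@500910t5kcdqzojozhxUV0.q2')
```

'-vo@500910t5kcdqzojozhxUV0.q2'

The pattern matches one or more of a digit; then one or more of a digit (lazy) (captured); then 1 to 4 of any character except [6s], then 3 to 6 of a non-digit, then one or more of a non-whitespace character (lazy) (captured); then the literal 'hx', then exactly 4 of a word character, then 3 to 4 of a non-whitespace character.
`sub` substitutes '-' at each match site.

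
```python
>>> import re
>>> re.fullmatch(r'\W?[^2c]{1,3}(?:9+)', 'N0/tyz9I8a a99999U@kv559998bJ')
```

The pattern matches optionally a non-word character, then 1 to 3 of any character except [2c]; then one or more of a literal '9' (non-capturing group).
`re.fullmatch` requires the pattern to consume the entire string.
Here the pattern can't cover the whole string, so the call returns None.

None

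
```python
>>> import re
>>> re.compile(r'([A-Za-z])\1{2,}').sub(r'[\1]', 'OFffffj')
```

The backreference `\1` re-matches whatever the first group consumed, character for character.
Each match is replaced using the text its own group 1 captured.

'OF[f]j'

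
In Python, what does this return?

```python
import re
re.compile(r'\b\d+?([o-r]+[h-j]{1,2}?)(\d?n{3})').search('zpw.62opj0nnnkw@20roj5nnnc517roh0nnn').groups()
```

Pattern: a word boundary (`\b`, zero-width); then one or more of a digit (lazy); then one or more of a character in [o-r], then 1 to 2 of a character in [h-j] (lazy) (captured); then optionally a digit, then exactly 3 of a literal 'n' (captured).
Unlike `match`, `search` isn't anchored — it looks for the pattern anywhere in the string.
The match spans [4:13] → '62opj0nnn'.
Captured: group 1 = 'opj', group 2 = '0nnn'.

('opj', '0nnn')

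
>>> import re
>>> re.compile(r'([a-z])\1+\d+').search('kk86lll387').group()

'kk86'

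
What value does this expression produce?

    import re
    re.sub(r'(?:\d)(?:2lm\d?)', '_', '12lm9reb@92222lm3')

Pattern: a digit (non-capturing group); then the literal '2lm', then optionally a digit (non-capturing group).
Matches: at [0:5] → '12lm9'; at [12:17] → '22lm3'.
Every occurrence is swapped for '_'.

'_reb@922_'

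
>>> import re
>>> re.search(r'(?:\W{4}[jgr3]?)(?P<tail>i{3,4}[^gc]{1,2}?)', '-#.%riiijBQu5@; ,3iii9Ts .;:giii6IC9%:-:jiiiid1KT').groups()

('iiij',)

This matches exactly 4 of a non-word character, then optionally one of [jgr3] (non-capturing group); then 3 to 4 of the literal 'i', then 1 to 2 of any character except [gc] (lazy) (captured as 'tail').
Because the quantifier is non-greedy, it stops expanding at the earliest point where the rest of the pattern can succeed.
`re.search` scans for the first position where the pattern succeeds.
The match spans [0:9] → '-#.%riiij'.
Captured: group 1 = 'iiij'.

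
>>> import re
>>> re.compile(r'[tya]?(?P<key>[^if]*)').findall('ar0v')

['r0v', '']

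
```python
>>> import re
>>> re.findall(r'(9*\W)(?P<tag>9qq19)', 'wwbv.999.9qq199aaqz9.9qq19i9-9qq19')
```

[('999.', '9qq19'), ('9.', '9qq19'), ('9-', '9qq19')]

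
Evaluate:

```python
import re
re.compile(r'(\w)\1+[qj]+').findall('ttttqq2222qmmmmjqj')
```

A backreference is literal: `\1` must see the identical characters the first group matched.
One capturing group, so `findall` returns just the captured substring from each match — 3 in all.

['t', '2', 'm']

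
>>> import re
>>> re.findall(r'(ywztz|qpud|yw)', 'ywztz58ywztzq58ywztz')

`|` is ordered: at each position the engine commits to the first alternative that works.
Scanning left to right: at [0:5] match 'ywztz', group 1 = 'ywztz'; at [7:12] match 'ywztz', group 1 = 'ywztz'; at [15:20] match 'ywztz', group 1 = 'ywztz'.
One capturing group, so `findall` returns just the captured substring from each match — 3 in all.

['ywztz', 'ywztz', 'ywztz']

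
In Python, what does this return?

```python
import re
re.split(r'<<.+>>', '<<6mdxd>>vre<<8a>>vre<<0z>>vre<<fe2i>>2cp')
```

`split` removes every match and returns the 2 fragments in between.

['', '2cp']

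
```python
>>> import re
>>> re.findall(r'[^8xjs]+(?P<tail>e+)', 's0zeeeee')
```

['e']

The pattern matches one or more of any character except [8xjs]; then one or more of a literal 'e' (captured as 'tail').
`findall` collects group 1 from the one match (1 total).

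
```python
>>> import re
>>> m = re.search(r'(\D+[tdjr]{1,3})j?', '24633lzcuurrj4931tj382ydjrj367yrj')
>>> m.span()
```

(5, 13)

This matches one or more of a non-digit, then 1 to 3 of one of [tdjr] (captured); then optionally a literal 'j'.
`re.search` scans for the first position where the pattern succeeds.
The match spans [5:13] → 'lzcuurrj'.
Captured: group 1 = 'lzcuurrj'.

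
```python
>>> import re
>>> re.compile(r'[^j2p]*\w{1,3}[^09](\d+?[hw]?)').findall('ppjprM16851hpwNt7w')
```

['1', '7w']

This matches zero or more of any character except [j2p]; then 1 to 3 of a word character, then any character except [09]; then one or more of a digit (lazy), then optionally one of [hw] (captured).
Matches: at [2:7] match 'jprM1', group 1 = '1'; at [7:18] match '6851hpwNt7w', group 1 = '7w'.
With a single group, `findall` returns only what that group captured — 2 items.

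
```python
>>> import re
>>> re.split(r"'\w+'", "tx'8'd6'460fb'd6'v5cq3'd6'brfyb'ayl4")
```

Matches to split on: at [2:5] → "'8'"; at [7:14] → "'460fb'"; at [16:23] → "'v5cq3'"; at [25:32] → "'brfyb'".
`split` removes every match and returns the 5 fragments in between.

['tx', 'd6', 'd6', 'd6', 'ayl4']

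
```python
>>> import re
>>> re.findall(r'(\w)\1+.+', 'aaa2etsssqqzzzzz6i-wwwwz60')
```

['a']

`\1` is not a pattern — it's the concrete string captured by group 1, re-applied verbatim.
Matches: at [0:26] match 'aaa2etsssqqzzzzz6i-wwwwz60', group 1 = 'a'.
Because there's exactly one group, `findall` drops the full match and keeps group 1 from the one hit.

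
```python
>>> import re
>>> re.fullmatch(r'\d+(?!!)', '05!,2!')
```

For `fullmatch`, every character of the input must be accounted for by the pattern.
Here the pattern can't cover the whole string, so the call returns None.

None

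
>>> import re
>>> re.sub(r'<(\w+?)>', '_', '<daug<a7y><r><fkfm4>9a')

'<daug___9a'

Matches: at [5:10] → '<a7y>'; at [10:13] → '<r>'; at [13:20] → '<fkfm4>'.
`sub` substitutes '_' at each match site.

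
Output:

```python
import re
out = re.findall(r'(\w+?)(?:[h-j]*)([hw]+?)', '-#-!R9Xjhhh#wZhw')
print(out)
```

[('R9X', 'h'), ('wZ', 'w')]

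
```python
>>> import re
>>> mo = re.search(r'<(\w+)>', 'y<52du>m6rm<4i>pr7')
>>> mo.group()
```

'<52du>'

`re.search` scans for the first position where the pattern succeeds.
The match spans [1:7] → '<52du>'.
Captured: group 1 = '52du'.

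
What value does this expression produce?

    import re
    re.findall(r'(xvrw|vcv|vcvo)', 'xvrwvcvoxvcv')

`|` is ordered: at each position the engine commits to the first alternative that works.
One capturing group, so `findall` returns just the captured substring from each match — 3 in all.

['xvrw', 'vcv', 'vcv']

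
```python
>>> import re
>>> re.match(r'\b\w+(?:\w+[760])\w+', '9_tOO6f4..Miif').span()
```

(0, 8)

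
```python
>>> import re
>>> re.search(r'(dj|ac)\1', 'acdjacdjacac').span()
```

The backreference `\1` re-matches whatever the first group consumed, character for character.
The match spans [8:12] → 'acac'.

(8, 12)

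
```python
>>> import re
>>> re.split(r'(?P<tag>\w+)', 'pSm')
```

['', 'pSm', '']

This matches one or more of a word character (captured as 'tag').
Matches to split on: at [0:3] → 'pSm'.
`re.split` interleaves the captured-group text with the surrounding fragments.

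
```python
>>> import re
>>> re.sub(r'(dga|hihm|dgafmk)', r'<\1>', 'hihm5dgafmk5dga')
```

'<hihm>5<dga>fmk5<dga>'

Branches in `(...|...)` are attempted left-to-right; the first branch that allows the whole pattern to succeed is taken.
Matches: at [0:4] → 'hihm'; at [5:8] → 'dga'; at [12:15] → 'dga'.
`\1` in the replacement pulls in group 1's text for each match.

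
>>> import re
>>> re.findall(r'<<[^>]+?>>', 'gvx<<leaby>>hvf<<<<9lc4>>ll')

['<<leaby>>', '<<<<9lc4>>']

No capturing groups, so `findall` returns the 2 full match strings.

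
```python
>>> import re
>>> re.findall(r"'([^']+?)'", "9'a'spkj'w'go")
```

`findall` collects group 1 from each match (2 total).

['a', 'w']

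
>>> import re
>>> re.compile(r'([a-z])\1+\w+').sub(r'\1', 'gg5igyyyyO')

'g'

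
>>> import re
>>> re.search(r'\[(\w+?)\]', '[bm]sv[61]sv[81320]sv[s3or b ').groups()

('bm',)

`re.search` scans for the first position where the pattern succeeds.
The match spans [0:4] → '[bm]'.
Captured: group 1 = 'bm'.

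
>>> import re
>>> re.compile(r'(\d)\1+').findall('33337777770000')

`\1` is not a pattern — it's the concrete string captured by group 1, re-applied verbatim.
Walking the string: at [0:4] match '3333', group 1 = '3'; at [4:10] match '777777', group 1 = '7'; at [10:14] match '0000', group 1 = '0'.
One capturing group, so `findall` returns just the captured substring from each match — 3 in all.

['3', '7', '0']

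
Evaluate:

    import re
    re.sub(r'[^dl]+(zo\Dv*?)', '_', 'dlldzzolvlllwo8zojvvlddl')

Pattern: one or more of any character except [dl]; then the literal 'zo', then a non-digit, then zero or more of a literal 'v' (lazy) (captured).
Matches: at [4:8] → 'zzol'; at [12:18] → 'wo8zoj'.
Each match is replaced by '_'.

'dlld_vlll_vvlddl'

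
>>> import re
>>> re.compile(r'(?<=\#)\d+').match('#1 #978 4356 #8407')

The `(?=…)`/`(?<=…)` assertion just peeks at neighbouring text; it doesn't advance the match position.
`re.match` won't scan ahead — the pattern has to work from the very first character.
Here the string doesn't start with a match, so the call returns None.

None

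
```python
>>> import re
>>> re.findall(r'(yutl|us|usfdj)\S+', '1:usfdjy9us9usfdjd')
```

Alternation tries branches left to right and keeps the first one that lets the overall match succeed at that position.
One capturing group, so `findall` returns just the captured substring from the one match — 1 in all.

['us']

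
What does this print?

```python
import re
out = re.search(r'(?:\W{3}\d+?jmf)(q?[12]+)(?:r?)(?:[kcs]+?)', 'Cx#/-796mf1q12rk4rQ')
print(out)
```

None

The pattern matches exactly 3 of a non-word character, then one or more of a digit (lazy), then the literal 'jmf' (non-capturing group); then optionally the literal 'q', then one or more of one of [12] (captured); then optionally a literal 'r' (non-capturing group); then one or more of one of [kcs] (lazy) (non-capturing group).
`re.search` scans for the first position where the pattern succeeds.
Here the pattern never matches, so the call returns None.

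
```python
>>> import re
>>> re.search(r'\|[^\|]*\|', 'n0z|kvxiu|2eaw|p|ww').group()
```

The match spans [3:10] → '|kvxiu|'.

'|kvxiu|'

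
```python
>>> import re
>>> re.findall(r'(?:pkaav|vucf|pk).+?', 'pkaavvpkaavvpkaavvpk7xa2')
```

Alternation tries branches left to right and keeps the first one that lets the overall match succeed at that position.
Walking the string: at [0:6] → 'pkaavv'; at [6:12] → 'pkaavv'; at [12:18] → 'pkaavv'; at [18:21] → 'pk7'.
`findall` yields the raw match text (4 of them) because the pattern has no groups.

['pkaavv', 'pkaavv', 'pkaavv', 'pk7']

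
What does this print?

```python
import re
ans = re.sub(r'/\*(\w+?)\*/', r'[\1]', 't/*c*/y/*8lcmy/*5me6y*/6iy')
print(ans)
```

Matches: at [1:6] → '/*c*/'; at [14:23] → '/*5me6y*/'.
Each match is replaced using the text its own group 1 captured.

t[c]y/*8lcmy[5me6y]6iy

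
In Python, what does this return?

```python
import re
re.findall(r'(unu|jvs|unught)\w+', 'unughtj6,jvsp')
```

Alternation tries branches left to right and keeps the first one that lets the overall match succeed at that position.
One capturing group, so `findall` returns just the captured substring from each match — 2 in all.

['unu', 'jvs']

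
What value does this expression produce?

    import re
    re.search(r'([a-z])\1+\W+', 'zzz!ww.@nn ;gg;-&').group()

After group 1 captures some text, `\1` only succeeds where that same text appears again.
`search` walks the string left to right and returns the first match it finds.
The match spans [0:4] → 'zzz!'.
Captured: group 1 = 'z'.

'zzz!'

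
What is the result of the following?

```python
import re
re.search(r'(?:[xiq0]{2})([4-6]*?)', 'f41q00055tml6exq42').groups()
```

('',)

Pattern: exactly 2 of one of [xiq0] (non-capturing group); then zero or more of a character in [4-6] (lazy) (captured).
`re.search` scans for the first position where the pattern succeeds.
The match spans [3:5] → 'q0'.
Captured: group 1 = ''.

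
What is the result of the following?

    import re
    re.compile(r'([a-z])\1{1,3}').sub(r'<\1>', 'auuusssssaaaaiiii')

A backreference is literal: `\1` must see the identical characters the first group matched.
Matches: at [1:4] → 'uuu'; at [4:8] → 'ssss'; at [9:13] → 'aaaa'; at [13:17] → 'iiii'.
Each match is replaced using the text its own group 1 captured.

'a<u><s>s<a><i>'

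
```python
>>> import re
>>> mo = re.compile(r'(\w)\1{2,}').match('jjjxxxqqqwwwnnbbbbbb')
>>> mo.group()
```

The backreference `\1` re-matches whatever the first group consumed, character for character.
`re.match` won't scan ahead — the pattern has to work from the very first character.
The match spans [0:3] → 'jjj'.
Captured: group 1 = 'j'.

'jjj'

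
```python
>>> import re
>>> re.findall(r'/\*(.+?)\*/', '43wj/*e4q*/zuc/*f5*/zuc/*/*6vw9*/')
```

With the lazy modifier that quantifier settles for the fewest repetitions that let the rest of the pattern succeed (the atoms after it are unaffected and can still be greedy).
Matches: at [4:11] match '/*e4q*/', group 1 = 'e4q'; at [14:20] match '/*f5*/', group 1 = 'f5'; at [23:33] match '/*/*6vw9*/', group 1 = '/*6vw9'.
`findall` collects group 1 from each match (3 total).

['e4q', 'f5', '/*6vw9']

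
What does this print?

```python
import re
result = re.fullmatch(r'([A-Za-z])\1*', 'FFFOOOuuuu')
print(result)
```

`re.fullmatch` is like wrapping the pattern in `^…$` (in single-line mode).
Here there's no way to consume every character, so the call returns None.

None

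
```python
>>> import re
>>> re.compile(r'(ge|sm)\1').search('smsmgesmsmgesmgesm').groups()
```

The match spans [0:4] → 'smsm'.
Captured: group 1 = 'sm'.

('sm',)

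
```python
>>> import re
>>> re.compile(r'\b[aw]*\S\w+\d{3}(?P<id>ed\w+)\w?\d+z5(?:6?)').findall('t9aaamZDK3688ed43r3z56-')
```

['ed43r']

This matches a word boundary (`\b`, zero-width); then zero or more of one of [aw], then a non-whitespace character, then one or more of a word character; then exactly 3 of a digit; then the literal 'ed', then one or more of a word character (captured as 'id'); then optionally a word character, then one or more of a digit, then the literal 'z5'; then optionally a literal '6' (non-capturing group).
Scanning left to right: at [0:22] match 't9aaamZDK3688ed43r3z56', group 1 = 'ed43r'.
With a single group, `findall` returns only what that group captured — 1 item.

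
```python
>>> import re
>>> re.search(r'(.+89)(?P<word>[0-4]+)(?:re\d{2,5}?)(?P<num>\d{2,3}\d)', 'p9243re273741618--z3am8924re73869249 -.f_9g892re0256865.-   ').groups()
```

The match spans [0:54] → 'p9243re273741618--z3am8924re73869249 -.f_9g892re025686'.
Captured: group 1 = 'p9243re273741618--z3am8924re73869249 -.f_9g89', group 2 = '2', group 3 = '5686'.

('p9243re273741618--z3am8924re73869249 -.f_9g89', '2', '5686')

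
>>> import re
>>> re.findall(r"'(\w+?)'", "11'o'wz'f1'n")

['o', 'f1']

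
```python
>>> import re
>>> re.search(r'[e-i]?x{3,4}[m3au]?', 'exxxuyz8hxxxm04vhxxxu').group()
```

'exxxu'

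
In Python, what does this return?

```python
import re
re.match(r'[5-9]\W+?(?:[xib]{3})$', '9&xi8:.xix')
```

None

`match` is anchored at position 0; if the pattern doesn't fit there, it returns None.
Here the string doesn't start with a match, so the call returns None.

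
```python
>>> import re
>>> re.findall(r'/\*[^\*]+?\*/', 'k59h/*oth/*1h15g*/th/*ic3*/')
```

['/*1h15g*/', '/*ic3*/']

Walking the string: at [9:18] → '/*1h15g*/'; at [20:27] → '/*ic3*/'.
No capturing groups, so `findall` returns the 2 full match strings.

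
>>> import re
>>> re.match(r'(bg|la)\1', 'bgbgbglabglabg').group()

`re.match` won't scan ahead — the pattern has to work from the very first character.
The match spans [0:4] → 'bgbg'.

'bgbg'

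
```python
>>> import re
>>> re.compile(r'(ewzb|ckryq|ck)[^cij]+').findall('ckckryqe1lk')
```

['ckryq']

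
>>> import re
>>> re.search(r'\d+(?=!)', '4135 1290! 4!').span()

(5, 9)

Lookahead/lookbehind check context without consuming it, so the matched span excludes the asserted characters.
The match spans [5:9] → '1290'.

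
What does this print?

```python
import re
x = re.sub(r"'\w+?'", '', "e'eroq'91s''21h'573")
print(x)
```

e91s'573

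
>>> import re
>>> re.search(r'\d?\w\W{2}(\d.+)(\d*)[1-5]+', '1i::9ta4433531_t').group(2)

This matches optionally a digit, then a word character, then exactly 2 of a non-word character; then a digit, then one or more of any character (captured); then zero or more of a digit (captured); then one or more of a character in [1-5].
Unlike `match`, `search` isn't anchored — it looks for the pattern anywhere in the string.
The match spans [0:14] → '1i::9ta4433531'.
Captured: group 1 = '9ta443353', group 2 = ''.

''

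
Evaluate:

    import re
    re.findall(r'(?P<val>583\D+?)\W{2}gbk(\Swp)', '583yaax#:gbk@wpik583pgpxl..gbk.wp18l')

[('583yaax', '@wp'), ('583pgpxl', '.wp')]

The pattern matches the literal '583', then one or more of a non-digit (lazy) (captured as 'val'); then exactly 2 of a non-word character, then the literal 'gbk'; then a non-whitespace character, then the literal 'wp' (captured).
Scanning left to right: at [0:15] match '583yaax#:gbk@wp', groups = ('583yaax', '@wp'); at [17:33] match '583pgpxl..gbk.wp', groups = ('583pgpxl', '.wp').
With 2 capturing groups, `findall` returns a 2-tuple per match.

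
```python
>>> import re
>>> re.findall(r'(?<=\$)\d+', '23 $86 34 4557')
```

Because the assertion is zero-width, the text it checks is not consumed and won't appear in the result.
Scanning left to right: at [4:6] → '86'.
With no groups in the pattern, `findall` gives back each whole match — 1 here.

['86']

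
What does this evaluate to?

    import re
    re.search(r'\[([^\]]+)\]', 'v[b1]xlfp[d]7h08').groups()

('b1',)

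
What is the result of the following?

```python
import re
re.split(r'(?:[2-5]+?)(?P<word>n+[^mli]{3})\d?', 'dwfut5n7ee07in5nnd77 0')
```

`re.split` interleaves the captured-group text with the surrounding fragments.

['dwfut', 'n7ee', '7in', 'nnd77', ' 0']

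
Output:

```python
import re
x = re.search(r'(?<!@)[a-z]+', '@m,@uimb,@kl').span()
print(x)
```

A negative assertion filters positions out without eating any characters.
Unlike `match`, `search` isn't anchored — it looks for the pattern anywhere in the string.
The match spans [5:8] → 'imb'.

(5, 8)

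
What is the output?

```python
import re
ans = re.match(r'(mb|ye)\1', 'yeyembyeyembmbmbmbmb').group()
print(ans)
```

yeye

With `match`, the pattern is implicitly anchored at the beginning.
The match spans [0:4] → 'yeye'.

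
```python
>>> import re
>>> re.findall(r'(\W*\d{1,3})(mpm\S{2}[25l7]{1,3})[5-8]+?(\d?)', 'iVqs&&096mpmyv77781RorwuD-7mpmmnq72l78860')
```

[('&&096', 'mpmyv777', '1')]

This matches zero or more of a non-word character, then 1 to 3 of a digit (captured); then the literal 'mpm', then exactly 2 of a non-whitespace character, then 1 to 3 of one of [25l7] (captured); then one or more of a character in [5-8] (lazy); then optionally a digit (captured).
Scanning left to right: at [4:19] match '&&096mpmyv77781', groups = ('&&096', 'mpmyv777', '1').
`findall` packs the 3 group values into a tuple for every match.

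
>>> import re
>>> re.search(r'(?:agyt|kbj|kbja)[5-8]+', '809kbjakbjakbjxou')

None

Unlike `match`, `search` isn't anchored — it looks for the pattern anywhere in the string.
Here the pattern never matches, so the call returns None.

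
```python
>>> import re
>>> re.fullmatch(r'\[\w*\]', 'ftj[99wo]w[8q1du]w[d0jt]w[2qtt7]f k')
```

`re.fullmatch` is like wrapping the pattern in `^…$` (in single-line mode).
Here the pattern can't cover the whole string, so the call returns None.

None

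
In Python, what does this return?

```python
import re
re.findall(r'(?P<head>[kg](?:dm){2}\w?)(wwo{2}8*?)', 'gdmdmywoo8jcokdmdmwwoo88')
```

[('kdmdm', 'wwoo')]

With the lazy modifier that quantifier settles for the fewest repetitions that let the rest of the pattern succeed (the atoms after it are unaffected and can still be greedy).
With 2 capturing groups, `findall` returns a 2-tuple per match.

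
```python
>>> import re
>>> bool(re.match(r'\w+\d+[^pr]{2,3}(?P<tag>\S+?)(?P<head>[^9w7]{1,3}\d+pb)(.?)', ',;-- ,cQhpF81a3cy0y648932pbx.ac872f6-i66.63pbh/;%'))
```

False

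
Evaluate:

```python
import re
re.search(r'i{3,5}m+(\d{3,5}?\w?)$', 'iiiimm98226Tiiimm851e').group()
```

This matches 3 to 5 of a literal 'i', then one or more of the literal 'm'; then 3 to 5 of a digit (lazy), then optionally a word character (captured); then anchored at the end.
`search` walks the string left to right and returns the first match it finds.
The match spans [12:21] → 'iiimm851e'.
Captured: group 1 = '851e'.

'iiimm851e'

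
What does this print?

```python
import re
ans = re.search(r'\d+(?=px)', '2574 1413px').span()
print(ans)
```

(5, 9)

The lookaround is zero-width — it requires the adjacent text to match without consuming it, so the asserted text isn't part of the match.
`re.search` tries every starting position until one works.
The match spans [5:9] → '1413'.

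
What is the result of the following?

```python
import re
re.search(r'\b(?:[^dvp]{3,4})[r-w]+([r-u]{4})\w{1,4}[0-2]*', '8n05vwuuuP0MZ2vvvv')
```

None

This matches a word boundary (`\b`, zero-width); then 3 to 4 of any character except [dvp] (non-capturing group); then one or more of a character in [r-w]; then exactly 4 of a character in [r-u] (captured); then 1 to 4 of a word character, then zero or more of a character in [0-2].
`re.search` tries every starting position until one works.
Here the pattern never matches, so the call returns None.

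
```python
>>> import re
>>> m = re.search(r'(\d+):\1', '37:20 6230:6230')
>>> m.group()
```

A backreference is literal: `\1` must see the identical characters the first group matched.
`re.search` scans for the first position where the pattern succeeds.
The match spans [6:15] → '6230:6230'.
Captured: group 1 = '6230'.

'6230:6230'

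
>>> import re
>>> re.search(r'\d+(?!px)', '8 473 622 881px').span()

(0, 1)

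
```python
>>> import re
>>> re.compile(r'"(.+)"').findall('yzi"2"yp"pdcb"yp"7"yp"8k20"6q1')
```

['2"yp"pdcb"yp"7"yp"8k20']

Because there's exactly one group, `findall` drops the full match and keeps group 1 from the one hit.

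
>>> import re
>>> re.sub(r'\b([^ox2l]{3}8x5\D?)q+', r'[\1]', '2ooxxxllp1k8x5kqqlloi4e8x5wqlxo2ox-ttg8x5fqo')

'2ooxxxllp1k8x5kqqlloi4e8x5wqlxo2ox-[ttg8x5f]o'

Pattern: a word boundary (`\b`, zero-width); then exactly 3 of any character except [ox2l], then the literal '8x5', then optionally a non-digit (captured); then one or more of a literal 'q'.
`\1` in the replacement pulls in group 1's text for each match.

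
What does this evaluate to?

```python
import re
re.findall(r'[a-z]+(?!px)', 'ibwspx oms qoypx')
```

['ibwspx', 'oms', 'qoypx']

`(?!…)`/`(?<!…)` only lets a position through if the neighbouring text does NOT match; no characters are consumed.
With no groups in the pattern, `findall` gives back each whole match — 3 here.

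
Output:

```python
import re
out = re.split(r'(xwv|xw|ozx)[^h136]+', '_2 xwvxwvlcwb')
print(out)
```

Branches in `(...|...)` are attempted left-to-right; the first branch that allows the whole pattern to succeed is taken.
The group in the pattern means `split` returns the separators' captures alongside the pieces.

['_2 ', 'xwv', '']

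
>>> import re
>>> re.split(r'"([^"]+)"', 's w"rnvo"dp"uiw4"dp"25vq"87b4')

['s w', 'rnvo', 'dp', 'uiw4', 'dp', '25vq', '87b4']

With a capturing group present, the delimiter's captured portion is kept in the result list.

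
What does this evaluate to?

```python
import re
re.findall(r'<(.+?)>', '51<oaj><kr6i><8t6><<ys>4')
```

['oaj', 'kr6i', '8t6', '<ys']

With the lazy modifier that quantifier settles for the fewest repetitions that let the rest of the pattern succeed (the atoms after it are unaffected and can still be greedy).
One capturing group, so `findall` returns just the captured substring from each match — 4 in all.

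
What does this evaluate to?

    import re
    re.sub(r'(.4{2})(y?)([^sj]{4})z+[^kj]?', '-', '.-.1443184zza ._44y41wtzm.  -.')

Pattern: any character, then exactly 2 of a literal '4' (captured); then optionally a literal 'y' (captured); then exactly 4 of any character except [sj] (captured); then one or more of a literal 'z', then optionally any character except [kj].
Matches: at [3:13] → '1443184zza'; at [15:25] → '_44y41wtzm'.
`sub` substitutes '-' at each match site.

'.-.- .-.  -.'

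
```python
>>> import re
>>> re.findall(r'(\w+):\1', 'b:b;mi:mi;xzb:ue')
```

['b', 'mi']

`\1` has to match the exact text group 1 already captured.
Scanning left to right: at [0:3] match 'b:b', group 1 = 'b'; at [4:9] match 'mi:mi', group 1 = 'mi'.
`findall` collects group 1 from each match (2 total).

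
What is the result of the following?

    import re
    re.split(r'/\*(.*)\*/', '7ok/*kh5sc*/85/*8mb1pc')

Matches to split on: at [3:12] → '/*kh5sc*/'.
`re.split` interleaves the captured-group text with the surrounding fragments.

['7ok', 'kh5sc', '85/*8mb1pc']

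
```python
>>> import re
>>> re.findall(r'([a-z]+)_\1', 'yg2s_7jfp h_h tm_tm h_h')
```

The backreference `\1` re-matches whatever the first group consumed, character for character.
One capturing group, so `findall` returns just the captured substring from each match — 3 in all.

['h', 'tm', 'h']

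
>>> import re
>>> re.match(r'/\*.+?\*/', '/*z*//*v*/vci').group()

'/*z*/'

With `match`, the pattern is implicitly anchored at the beginning.
The match spans [0:5] → '/*z*/'.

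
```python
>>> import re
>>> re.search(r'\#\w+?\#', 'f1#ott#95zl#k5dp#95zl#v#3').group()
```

'#ott#'

`re.search` tries every starting position until one works.
The match spans [2:7] → '#ott#'.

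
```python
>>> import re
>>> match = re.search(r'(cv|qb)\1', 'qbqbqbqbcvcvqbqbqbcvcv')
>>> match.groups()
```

After group 1 captures some text, `\1` only succeeds where that same text appears again.
`re.search` tries every starting position until one works.
The match spans [0:4] → 'qbqb'.
Captured: group 1 = 'qb'.

('qb',)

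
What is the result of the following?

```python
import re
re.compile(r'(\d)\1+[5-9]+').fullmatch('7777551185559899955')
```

None

After group 1 captures some text, `\1` only succeeds where that same text appears again.
`re.fullmatch` requires the pattern to consume the entire string.
Here there's no way to consume every character, so the call returns None.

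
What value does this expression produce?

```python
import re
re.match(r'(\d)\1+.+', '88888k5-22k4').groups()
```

The backreference `\1` re-matches whatever the first group consumed, character for character.
With `match`, the pattern is implicitly anchored at the beginning.
The match spans [0:12] → '88888k5-22k4'.
Captured: group 1 = '8'.

('8',)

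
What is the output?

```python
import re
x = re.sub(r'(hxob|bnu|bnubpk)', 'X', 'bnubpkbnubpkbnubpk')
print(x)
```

XbpkXbpkXbpk

Branches in `(...|...)` are attempted left-to-right; the first branch that allows the whole pattern to succeed is taken.
`sub` substitutes 'X' at each match site.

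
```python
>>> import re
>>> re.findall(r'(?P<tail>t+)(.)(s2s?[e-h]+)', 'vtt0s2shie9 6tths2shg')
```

[('tt', '0', 's2sh'), ('tt', 'h', 's2shg')]

3 groups means each result is a tuple of 3 captured strings — 2 here.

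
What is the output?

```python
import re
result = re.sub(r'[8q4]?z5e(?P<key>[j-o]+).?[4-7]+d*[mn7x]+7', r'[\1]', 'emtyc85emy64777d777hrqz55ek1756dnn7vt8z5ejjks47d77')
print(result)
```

emtyc85emy64777d777hrqz55ek1756dnn7vt[jjk]

The pattern matches optionally one of [8q4], then the literal 'z5e'; then one or more of a character in [j-o] (captured as 'key'); then optionally any character, then one or more of a character in [4-7], then zero or more of the literal 'd'; then one or more of one of [mn7x], then a literal '7'.
`\1` in the replacement pulls in group 1's text for each match.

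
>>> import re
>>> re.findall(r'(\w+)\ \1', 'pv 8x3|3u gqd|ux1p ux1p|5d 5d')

['ux1p', '5d']

The backreference `\1` re-matches whatever the first group consumed, character for character.
Walking the string: at [14:23] match 'ux1p ux1p', group 1 = 'ux1p'; at [24:29] match '5d 5d', group 1 = '5d'.
With a single group, `findall` returns only what that group captured — 2 items.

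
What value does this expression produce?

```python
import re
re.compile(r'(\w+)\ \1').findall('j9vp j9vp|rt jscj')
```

The backreference `\1` re-matches whatever the first group consumed, character for character.
With a single group, `findall` returns only what that group captured — 1 item.

['j9vp']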